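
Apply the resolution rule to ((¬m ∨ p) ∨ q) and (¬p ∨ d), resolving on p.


The clauses contain complementary literals p and ¬p.
Resolution eliminates this pair and disjoins the remaining literals (merging duplicates).

((q ∨ ¬m) ∨ d)


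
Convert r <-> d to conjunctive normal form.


Step 1: Rewrite r ↔ d as (r → d) ∧ (d → r).
Step 2: Rewrite each implication as a disjunction.

((NOT r) OR d) AND ((NOT d) OR r)


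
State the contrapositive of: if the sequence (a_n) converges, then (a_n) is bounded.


The contrapositive of (P → Q) is (¬Q → ¬P); it is logically equivalent to the original.
Here P = 'the sequence (a_n) converges' and Q = '(a_n) is bounded'.

If not ((a_n) is bounded), then not (the sequence (a_n) converges).


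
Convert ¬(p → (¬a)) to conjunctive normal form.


Step 1: Rewrite p → (¬a) as ¬p ∨ (¬a).
Step 2: Negate: ¬(¬p ∨ (¬a)) = p ∧ ¬(¬a) (De Morgan + double negation).
Step 3: Eliminate any double negations (¬¬X = X).

p ∧ a


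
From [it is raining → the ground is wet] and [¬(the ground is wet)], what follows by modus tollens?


Modus tollens: from (P → Q) and ¬Q, infer ¬P.
Q = 'the ground is wet' is denied; since P → Q, P must also fail.

Not (it is raining).


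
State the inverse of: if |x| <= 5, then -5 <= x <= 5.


The inverse of (P → Q) is (¬P → ¬Q). It is equivalent to the converse, not to the original.
Here P = '|x| <= 5' and Q = '-5 <= x <= 5'.

If not (|x| <= 5), then not (-5 <= x <= 5).


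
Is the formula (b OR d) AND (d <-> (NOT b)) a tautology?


Build the truth table over {b, d}:
b | d | φ
---------
F | F | F
T | F | T
F | T | T
T | T | F
Counterexample at row 1: with b=F, d=F, the formula is F.

No, it is not a tautology.


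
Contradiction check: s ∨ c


Truth table over {c, s}:
c | s | φ
---------
F | F | F
T | F | T
F | T | T
T | T | T
Satisfying assignment at row 2: c=T, s=F gives T.

No, it is not a contradiction.


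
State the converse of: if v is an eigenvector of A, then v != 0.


The converse of (P → Q) is (Q → P). It is not in general equivalent to the original.
Here P = 'v is an eigenvector of A' and Q = 'v != 0'.

If v != 0, then v is an eigenvector of A.


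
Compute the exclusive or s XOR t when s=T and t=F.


Exclusive or is true when exactly one operand is true.
Substitute: s=T, t=F.
T XOR F evaluates to T.

T


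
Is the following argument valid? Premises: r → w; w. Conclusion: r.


This is affirming the consequent (fallacy). There exist truth assignments where the premises are all true but the conclusion is false.

Invalid.


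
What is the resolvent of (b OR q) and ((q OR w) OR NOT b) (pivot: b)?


The clauses contain complementary literals b and NOTb.
Resolution eliminates this pair and disjoins the remaining literals (merging duplicates).

(q OR w)


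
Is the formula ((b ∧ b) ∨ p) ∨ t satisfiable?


Search for a satisfying assignment over {b, p, t}.
Try b=T, p=F, t=F: the formula evaluates to T.
A satisfying assignment exists.

Satisfiable.


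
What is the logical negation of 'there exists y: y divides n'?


¬(for all x: φ) = there exists x: ¬φ, and ¬(there exists x: φ) = for all x: ¬φ.
Apply to the existential statement.

for all y: NOT(y divides n)


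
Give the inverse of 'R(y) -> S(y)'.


The inverse of (P → Q) is (¬P → ¬Q). It is equivalent to the converse, not to the original.
Here P = 'R(y)' and Q = 'S(y)'.

If not (R(y)), then not (S(y)).


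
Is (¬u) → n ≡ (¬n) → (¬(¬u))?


Compare truth tables:
n | u | φ | ψ
-------------
F | F | F | F
T | F | T | T
F | T | T | T
T | T | T | T
The columns φ and ψ agree on every row.

Yes, they are logically equivalent.


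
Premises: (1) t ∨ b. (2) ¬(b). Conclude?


Disjunctive syllogism: from (P ∨ Q) and ¬P, infer Q.
One disjunct, 'b', is ruled out; the other must hold.

t


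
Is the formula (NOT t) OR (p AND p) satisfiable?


Search for a satisfying assignment over {p, t}.
Try p=F, t=F: the formula evaluates to T.
A satisfying assignment exists.

Satisfiable.


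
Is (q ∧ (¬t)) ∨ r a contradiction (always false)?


Truth table over {q, r, t}:
q | r | t | φ
-------------
F | F | F | F
T | F | F | T
F | T | F | T
T | T | F | T
F | F | T | F
T | F | T | F
F | T | T | T
T | T | T | T
Satisfying assignment at row 2: q=T, r=F, t=F gives T.

No, it is not a contradiction.


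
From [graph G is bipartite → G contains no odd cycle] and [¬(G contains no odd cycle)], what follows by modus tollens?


Modus tollens: from (P → Q) and ¬Q, infer ¬P.
Q = 'G contains no odd cycle' is denied; since P → Q, P must also fail.

Not (graph G is bipartite).


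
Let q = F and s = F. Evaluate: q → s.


Implication is false only when antecedent is true and consequent is false.
Substitute: q=F, s=F.
F → F evaluates to T.

T


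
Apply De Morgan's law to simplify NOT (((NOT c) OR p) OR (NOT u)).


De Morgan: the negation of a disjunction is the conjunction of the negations.
Distribute NOT across OR, flipping it to AND, and negate each literal.

(c AND (NOT p)) AND u


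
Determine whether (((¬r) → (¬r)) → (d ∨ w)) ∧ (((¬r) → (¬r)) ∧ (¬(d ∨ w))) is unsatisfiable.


Truth table over {d, r, w}:
d | r | w | φ
-------------
F | F | F | F
T | F | F | F
F | T | F | F
T | T | F | F
F | F | T | F
T | F | T | F
F | T | T | F
T | T | T | F
Every row is false.

Yes, it is a contradiction.


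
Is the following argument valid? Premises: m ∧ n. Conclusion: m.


This matches the form of conjunction elimination: the conclusion follows in every model of the premises.

Valid.


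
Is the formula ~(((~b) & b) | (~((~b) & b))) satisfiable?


Check all 2 assignments over {b}:
b | φ
-----
False | False
True | False
No assignment makes the formula true.

Unsatisfiable.


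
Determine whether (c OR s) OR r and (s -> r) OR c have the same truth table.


Compare truth tables:
c | r | s | φ | ψ
-----------------
F | F | F | F | T
T | F | F | T | T
F | T | F | T | T
T | T | F | T | T
F | F | T | T | F
T | F | T | T | T
F | T | T | T | T
T | T | T | T | T
They differ at row 1 (c=F, r=F, s=F): φ=F but ψ=T.

No, they are not logically equivalent.


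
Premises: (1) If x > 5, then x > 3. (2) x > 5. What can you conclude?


Modus ponens: from (P → Q) and P, infer Q.
P = 'x > 5' is asserted, and P → Q holds, so Q follows.

x > 3.


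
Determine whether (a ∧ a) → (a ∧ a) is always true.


Build the truth table over {a}:
a | φ
-----
F | T
T | T
Every row evaluates to true.

Yes, it is a tautology.


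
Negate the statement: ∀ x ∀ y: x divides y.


Negation flips each quantifier (∀↔∃) and negates the inner predicate.
¬(∀ x ∀ y: φ) = ∃ x ∃ y: ¬φ.

∃ x ∃ y: ¬(x divides y)


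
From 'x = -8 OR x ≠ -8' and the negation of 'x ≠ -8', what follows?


Disjunctive syllogism: from (P ∨ Q) and ¬P, infer Q.
One disjunct, 'x ≠ -8', is ruled out; the other must hold.

x = -8


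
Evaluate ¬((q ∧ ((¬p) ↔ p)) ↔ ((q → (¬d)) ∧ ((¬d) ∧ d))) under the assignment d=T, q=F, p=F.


Substitute d=T, q=F, p=F:
¬p = T
(¬p) ↔ p = T ↔ F = F
q ∧ ((¬p) ↔ p) = F ∧ F = F
¬d = F
q → (¬d) = F → F = T
¬d = F
(¬d) ∧ d = F ∧ T = F
(q → (¬d)) ∧ ((¬d) ∧ d) = T ∧ F = F
(q ∧ ((¬p) ↔ p)) ↔ ((q → (¬d)) ∧ ((¬d) ∧ d)) = F ↔ F = T
¬((q ∧ ((¬p) ↔ p)) ↔ ((q → (¬d)) ∧ ((¬d) ∧ d))) = F

F


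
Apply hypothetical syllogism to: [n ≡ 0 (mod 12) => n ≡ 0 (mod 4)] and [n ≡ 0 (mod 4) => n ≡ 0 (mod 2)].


Hypothetical syllogism: from (P → Q) and (Q → R), infer (P → R).
Chain the two implications through the shared middle term 'n ≡ 0 (mod 4)'.

n ≡ 0 (mod 12) => n ≡ 0 (mod 2)


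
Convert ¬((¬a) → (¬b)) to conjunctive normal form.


Step 1: Rewrite (¬a) → (¬b) as ¬(¬a) ∨ (¬b).
Step 2: Negate: ¬(¬(¬a) ∨ (¬b)) = (¬a) ∧ ¬(¬b) (De Morgan + double negation).
Step 3: Eliminate any double negations (¬¬X = X).

(¬a) ∧ b


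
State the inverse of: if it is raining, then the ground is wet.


The inverse of (P → Q) is (¬P → ¬Q). It is equivalent to the converse, not to the original.
Here P = 'it is raining' and Q = 'the ground is wet'.

If not (it is raining), then not (the ground is wet).


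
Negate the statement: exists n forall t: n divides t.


Negation flips each quantifier (∀↔∃) and negates the inner predicate.
¬(exists n forall t: φ) = forall n exists t: ¬φ.

forall n exists t: ~(n divides t)


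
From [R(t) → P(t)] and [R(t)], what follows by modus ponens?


Modus ponens: from (P → Q) and P, infer Q.
P = 'R(t)' is asserted, and P → Q holds, so Q follows.

P(t).


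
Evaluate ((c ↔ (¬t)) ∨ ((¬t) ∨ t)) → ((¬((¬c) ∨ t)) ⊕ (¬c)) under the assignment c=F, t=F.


Substitute c=F, t=F:
… (earlier sub-steps elided)
c ↔ (¬t) = F ↔ T = F
¬t = T
(¬t) ∨ t = T ∨ F = T
(c ↔ (¬t)) ∨ ((¬t) ∨ t) = F ∨ T = T
¬c = T
(¬c) ∨ t = T ∨ F = T
¬((¬c) ∨ t) = F
¬c = T
(¬((¬c) ∨ t)) ⊕ (¬c) = F ⊕ T = T
((c ↔ (¬t)) ∨ ((¬t) ∨ t)) → ((¬((¬c) ∨ t)) ⊕ (¬c)) = T → T = T

T


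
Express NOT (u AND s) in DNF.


Step 1: Apply De Morgan: ¬(u ∧ s) = ¬u ∨ ¬s.

(NOT u) OR (NOT s)


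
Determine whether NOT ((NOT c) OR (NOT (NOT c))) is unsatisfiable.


Truth table over {c}:
c | φ
-----
F | F
T | F
Every row is false.

Yes, it is a contradiction.


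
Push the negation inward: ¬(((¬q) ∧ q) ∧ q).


De Morgan: the negation of a conjunction is the disjunction of the negations.
Distribute ¬ across ∧, flipping it to ∨, and negate each literal.

(q ∨ (¬q)) ∨ (¬q)


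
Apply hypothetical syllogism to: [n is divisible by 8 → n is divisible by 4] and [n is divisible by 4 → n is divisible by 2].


Hypothetical syllogism: from (P → Q) and (Q → R), infer (P → R).
Chain the two implications through the shared middle term 'n is divisible by 4'.

n is divisible by 8 → n is divisible by 2


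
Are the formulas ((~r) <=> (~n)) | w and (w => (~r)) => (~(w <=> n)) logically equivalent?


Compare truth tables:
n | r | w | φ | ψ
-----------------
False | False | False | True | False
True | False | False | False | True
False | True | False | False | False
True | True | False | True | True
False | False | True | True | True
True | False | True | True | False
False | True | True | True | True
True | True | True | True | True
They differ at row 1 (n=False, r=False, w=False): φ=True but ψ=False.

No, they are not logically equivalent.


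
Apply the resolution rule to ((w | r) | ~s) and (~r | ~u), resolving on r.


The clauses contain complementary literals r and ~r.
Resolution eliminates this pair and disjoins the remaining literals (merging duplicates).

((~s | w) | ~u)


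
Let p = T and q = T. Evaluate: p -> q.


Implication is false only when antecedent is true and consequent is false.
Substitute: p=T, q=T.
T -> T evaluates to T.

T


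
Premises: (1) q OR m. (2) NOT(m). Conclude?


Disjunctive syllogism: from (P ∨ Q) and ¬P, infer Q.
One disjunct, 'm', is ruled out; the other must hold.

q


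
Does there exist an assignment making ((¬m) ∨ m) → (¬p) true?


Search for a satisfying assignment over {m, p}.
Try m=F, p=F: the formula evaluates to T.
A satisfying assignment exists.

Satisfiable.


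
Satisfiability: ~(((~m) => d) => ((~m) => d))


Check all 4 assignments over {d, m}:
d | m | φ
---------
False | False | False
True | False | False
False | True | False
True | True | False
No assignment makes the formula true.

Unsatisfiable.


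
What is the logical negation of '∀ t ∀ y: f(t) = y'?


Negation flips each quantifier (∀↔∃) and negates the inner predicate.
¬(∀ t ∀ y: φ) = ∃ t ∃ y: ¬φ.

∃ t ∃ y: ¬(f(t) = y)


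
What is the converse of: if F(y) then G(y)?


The converse of (P → Q) is (Q → P). It is not in general equivalent to the original.
Here P = 'F(y)' and Q = 'G(y)'.

If G(y), then F(y).


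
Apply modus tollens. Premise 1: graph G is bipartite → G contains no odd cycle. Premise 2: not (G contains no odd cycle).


Modus tollens: from (P → Q) and ¬Q, infer ¬P.
Q = 'G contains no odd cycle' is denied; since P → Q, P must also fail.

Not (graph G is bipartite).


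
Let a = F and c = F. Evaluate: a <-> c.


Biconditional is true when both operands have the same truth value.
Substitute: a=F, c=F.
F <-> F evaluates to T.

T


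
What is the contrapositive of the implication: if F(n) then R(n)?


The contrapositive of (P → Q) is (¬Q → ¬P); it is logically equivalent to the original.
Here P = 'F(n)' and Q = 'R(n)'.

If not (R(n)), then not (F(n)).


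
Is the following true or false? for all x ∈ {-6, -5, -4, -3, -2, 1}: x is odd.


Evaluate the predicate on each element: -6:F, -5:T, -4:F, -3:T, -2:F, 1:T.
Counterexample x = -6 fails the predicate.

F


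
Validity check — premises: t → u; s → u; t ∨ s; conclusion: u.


This matches the form of proof by cases: the conclusion follows in every model of the premises.

Valid.


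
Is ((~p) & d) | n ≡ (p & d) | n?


Compare truth tables:
d | n | p | φ | ψ
-----------------
False | False | False | False | False
True | False | False | True | False
False | True | False | True | True
True | True | False | True | True
False | False | True | False | False
True | False | True | False | True
False | True | True | True | True
True | True | True | True | True
They differ at row 2 (d=True, n=False, p=False): φ=True but ψ=False.

No, they are not logically equivalent.


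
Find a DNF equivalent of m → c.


Step 1: Rewrite m → c as ¬m ∨ c.

(¬m) ∨ c


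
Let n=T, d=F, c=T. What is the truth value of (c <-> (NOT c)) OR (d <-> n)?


Substitute n=T, d=F, c=T:
NOT c = F
c <-> (NOT c) = T <-> F = F
d <-> n = F <-> T = F
(c <-> (NOT c)) OR (d <-> n) = F OR F = F

F


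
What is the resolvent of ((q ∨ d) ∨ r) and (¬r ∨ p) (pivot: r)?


The clauses contain complementary literals r and ¬r.
Resolution eliminates this pair and disjoins the remaining literals (merging duplicates).

((q ∨ d) ∨ p)


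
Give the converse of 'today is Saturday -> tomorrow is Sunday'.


The converse of (P → Q) is (Q → P). It is not in general equivalent to the original.
Here P = 'today is Saturday' and Q = 'tomorrow is Sunday'.

If tomorrow is Sunday, then today is Saturday.


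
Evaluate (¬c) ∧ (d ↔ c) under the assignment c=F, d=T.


Substitute c=F, d=T:
¬c = T
d ↔ c = T ↔ F = F
(¬c) ∧ (d ↔ c) = T ∧ F = F

F


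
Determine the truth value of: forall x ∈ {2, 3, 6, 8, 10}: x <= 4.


Evaluate the predicate on each element: 2:True, 3:True, 6:False, 8:False, 10:False.
Counterexample x = 6 fails the predicate.

False


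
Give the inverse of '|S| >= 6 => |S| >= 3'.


The inverse of (P → Q) is (¬P → ¬Q). It is equivalent to the converse, not to the original.
Here P = '|S| >= 6' and Q = '|S| >= 3'.

If not (|S| >= 6), then not (|S| >= 3).


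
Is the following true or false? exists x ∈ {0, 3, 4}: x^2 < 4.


Evaluate the predicate on each element: 0:True, 3:False, 4:False.
Witness x = 0 satisfies the predicate.

True


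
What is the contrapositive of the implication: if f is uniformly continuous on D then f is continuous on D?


The contrapositive of (P → Q) is (¬Q → ¬P); it is logically equivalent to the original.
Here P = 'f is uniformly continuous on D' and Q = 'f is continuous on D'.

If not (f is continuous on D), then not (f is uniformly continuous on D).


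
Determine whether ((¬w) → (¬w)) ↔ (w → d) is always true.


Build the truth table over {d, w}:
d | w | φ
---------
F | F | T
T | F | T
F | T | F
T | T | T
Counterexample at row 3: with d=F, w=T, the formula is F.

No, it is not a tautology.


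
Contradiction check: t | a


Truth table over {a, t}:
a | t | φ
---------
False | False | False
True | False | True
False | True | True
True | True | True
Satisfying assignment at row 2: a=True, t=False gives True.

No, it is not a contradiction.


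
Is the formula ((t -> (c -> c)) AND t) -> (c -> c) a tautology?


Build the truth table over {c, t}:
c | t | φ
---------
F | F | T
T | F | T
F | T | T
T | T | T
Every row evaluates to true.

Yes, it is a tautology.


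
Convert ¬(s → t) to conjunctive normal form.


Step 1: Rewrite s → t as ¬s ∨ t.
Step 2: Negate: ¬(¬s ∨ t) = s ∧ ¬t (De Morgan + double negation).

s ∧ (¬t)


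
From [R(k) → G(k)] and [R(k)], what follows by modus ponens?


Modus ponens: from (P → Q) and P, infer Q.
P = 'R(k)' is asserted, and P → Q holds, so Q follows.

G(k).


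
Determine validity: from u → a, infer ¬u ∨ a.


This matches the form of material implication: the conclusion follows in every model of the premises.

Valid.


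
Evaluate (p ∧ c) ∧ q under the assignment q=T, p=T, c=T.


Substitute q=T, p=T, c=T:
p ∧ c = T ∧ T = T
(p ∧ c) ∧ q = T ∧ T = T

T


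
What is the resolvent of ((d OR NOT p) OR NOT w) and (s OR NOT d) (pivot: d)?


The clauses contain complementary literals d and NOTd.
Resolution eliminates this pair and disjoins the remaining literals (merging duplicates).

((NOT w OR NOT p) OR s)


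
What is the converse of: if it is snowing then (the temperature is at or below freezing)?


The converse of (P → Q) is (Q → P). It is not in general equivalent to the original.
Here P = 'it is snowing' and Q = '(the temperature is at or below freezing)'.

If (the temperature is at or below freezing), then it is snowing.


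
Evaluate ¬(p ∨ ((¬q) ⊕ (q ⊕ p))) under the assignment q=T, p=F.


Substitute q=T, p=F:
¬q = F
q ⊕ p = T ⊕ F = T
(¬q) ⊕ (q ⊕ p) = F ⊕ T = T
p ∨ ((¬q) ⊕ (q ⊕ p)) = F ∨ T = T
¬(p ∨ ((¬q) ⊕ (q ⊕ p))) = F

F


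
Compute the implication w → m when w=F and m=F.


Implication is false only when antecedent is true and consequent is false.
Substitute: w=F, m=F.
F → F evaluates to T.

T


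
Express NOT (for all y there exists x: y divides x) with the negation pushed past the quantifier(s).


Negation flips each quantifier (∀↔∃) and negates the inner predicate.
¬(for all y there exists x: φ) = there exists y for all x: ¬φ.

there exists y for all x: NOT(y divides x)


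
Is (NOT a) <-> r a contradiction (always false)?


Truth table over {a, r}:
a | r | φ
---------
F | F | F
T | F | T
F | T | T
T | T | F
Satisfying assignment at row 2: a=T, r=F gives T.

No, it is not a contradiction.


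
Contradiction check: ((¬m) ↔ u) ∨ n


Truth table over {m, n, u}:
m | n | u | φ
-------------
F | F | F | F
T | F | F | T
F | T | F | T
T | T | F | T
F | F | T | T
T | F | T | F
F | T | T | T
T | T | T | T
Satisfying assignment at row 2: m=T, n=F, u=F gives T.

No, it is not a contradiction.


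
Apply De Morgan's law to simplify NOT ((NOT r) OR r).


De Morgan: the negation of a disjunction is the conjunction of the negations.
Distribute NOT across OR, flipping it to AND, and negate each literal.

r AND (NOT r)


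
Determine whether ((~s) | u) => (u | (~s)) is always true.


Build the truth table over {s, u}:
s | u | φ
---------
False | False | True
True | False | True
False | True | True
True | True | True
Every row evaluates to true.

Yes, it is a tautology.


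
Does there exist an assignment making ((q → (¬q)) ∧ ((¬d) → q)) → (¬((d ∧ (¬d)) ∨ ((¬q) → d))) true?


Search for a satisfying assignment over {d, q}.
Try d=F, q=F: the formula evaluates to T.
A satisfying assignment exists.

Satisfiable.


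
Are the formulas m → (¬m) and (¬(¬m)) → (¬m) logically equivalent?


Compare truth tables:
m | φ | ψ
---------
F | T | T
T | F | F
The columns φ and ψ agree on every row.

Yes, they are logically equivalent.


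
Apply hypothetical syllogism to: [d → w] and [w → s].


Hypothetical syllogism: from (P → Q) and (Q → R), infer (P → R).
Chain the two implications through the shared middle term 'w'.

d → s


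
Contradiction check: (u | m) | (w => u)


Truth table over {m, u, w}:
m | u | w | φ
-------------
False | False | False | True
True | False | False | True
False | True | False | True
True | True | False | True
False | False | True | False
True | False | True | True
False | True | True | True
True | True | True | True
Satisfying assignment at row 1: m=False, u=False, w=False gives True.

No, it is not a contradiction.


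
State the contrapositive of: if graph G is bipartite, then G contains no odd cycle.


The contrapositive of (P → Q) is (¬Q → ¬P); it is logically equivalent to the original.
Here P = 'graph G is bipartite' and Q = 'G contains no odd cycle'.

If not (G contains no odd cycle), then not (graph G is bipartite).


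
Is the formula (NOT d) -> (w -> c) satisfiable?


Search for a satisfying assignment over {c, d, w}.
Try c=F, d=F, w=F: the formula evaluates to T.
A satisfying assignment exists.

Satisfiable.


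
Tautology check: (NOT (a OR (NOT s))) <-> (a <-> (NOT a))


Build the truth table over {a, s}:
a | s | φ
---------
F | F | T
T | F | T
F | T | F
T | T | T
Counterexample at row 3: with a=F, s=T, the formula is F.

No, it is not a tautology.


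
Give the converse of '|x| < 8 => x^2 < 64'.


The converse of (P → Q) is (Q → P). It is not in general equivalent to the original.
Here P = '|x| < 8' and Q = 'x^2 < 64'.

If x^2 < 64, then |x| < 8.


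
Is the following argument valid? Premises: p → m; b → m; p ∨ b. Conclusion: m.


This matches the form of proof by cases: the conclusion follows in every model of the premises.

Valid.


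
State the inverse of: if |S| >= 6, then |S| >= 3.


The inverse of (P → Q) is (¬P → ¬Q). It is equivalent to the converse, not to the original.
Here P = '|S| >= 6' and Q = '|S| >= 3'.

If not (|S| >= 6), then not (|S| >= 3).


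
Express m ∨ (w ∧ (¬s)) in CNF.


Step 1: Distribute ∨ over ∧: m ∨ (w ∧ (¬s)) = (m ∨ w) ∧ (m ∨ (¬s)).

(m ∨ w) ∧ (m ∨ (¬s))


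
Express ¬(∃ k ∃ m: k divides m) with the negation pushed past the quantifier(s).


Negation flips each quantifier (∀↔∃) and negates the inner predicate.
¬(∃ k ∃ m: φ) = ∀ k ∀ m: ¬φ.

∀ k ∀ m: ¬(k divides m)


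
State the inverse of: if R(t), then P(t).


The inverse of (P → Q) is (¬P → ¬Q). It is equivalent to the converse, not to the original.
Here P = 'R(t)' and Q = 'P(t)'.

If not (R(t)), then not (P(t)).


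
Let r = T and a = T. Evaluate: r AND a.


Conjunction is true only when both operands are true.
Substitute: r=T, a=T.
T AND T evaluates to T.

T


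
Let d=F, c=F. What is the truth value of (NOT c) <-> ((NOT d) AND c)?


Substitute d=F, c=F:
NOT c = T
NOT d = T
(NOT d) AND c = T AND F = F
(NOT c) <-> ((NOT d) AND c) = T <-> F = F

F


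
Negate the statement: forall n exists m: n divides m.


Negation flips each quantifier (∀↔∃) and negates the inner predicate.
¬(forall n exists m: φ) = exists n forall m: ¬φ.

exists n forall m: ~(n divides m)


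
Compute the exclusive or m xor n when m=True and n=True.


Exclusive or is true when exactly one operand is true.
Substitute: m=True, n=True.
True xor True evaluates to False.

False


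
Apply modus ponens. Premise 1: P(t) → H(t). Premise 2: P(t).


Modus ponens: from (P → Q) and P, infer Q.
P = 'P(t)' is asserted, and P → Q holds, so Q follows.

H(t).


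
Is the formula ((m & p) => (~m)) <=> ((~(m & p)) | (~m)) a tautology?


Build the truth table over {m, p}:
m | p | φ
---------
False | False | True
True | False | True
False | True | True
True | True | True
Every row evaluates to true.

Yes, it is a tautology.


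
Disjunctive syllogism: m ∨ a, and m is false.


Disjunctive syllogism: from (P ∨ Q) and ¬P, infer Q.
One disjunct, 'm', is ruled out; the other must hold.

a


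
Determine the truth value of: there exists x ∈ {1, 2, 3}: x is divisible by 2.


Evaluate the predicate on each element: 1:F, 2:T, 3:F.
Witness x = 2 satisfies the predicate.

T


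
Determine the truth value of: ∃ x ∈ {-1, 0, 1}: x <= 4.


Evaluate the predicate on each element: -1:T, 0:T, 1:T.
Witness x = -1 satisfies the predicate.

T


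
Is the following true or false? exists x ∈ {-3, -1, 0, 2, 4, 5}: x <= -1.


Evaluate the predicate on each element: -3:True, -1:True, 0:False, 2:False, 4:False, 5:False.
Witness x = -3 satisfies the predicate.

True


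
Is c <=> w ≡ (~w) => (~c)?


Compare truth tables:
c | w | φ | ψ
-------------
False | False | True | True
True | False | False | False
False | True | False | True
True | True | True | True
They differ at row 3 (c=False, w=True): φ=False but ψ=True.

No, they are not logically equivalent.


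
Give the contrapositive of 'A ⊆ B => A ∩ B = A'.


The contrapositive of (P → Q) is (¬Q → ¬P); it is logically equivalent to the original.
Here P = 'A ⊆ B' and Q = 'A ∩ B = A'.

If not (A ∩ B = A), then not (A ⊆ B).


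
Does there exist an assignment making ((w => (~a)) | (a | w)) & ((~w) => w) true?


Search for a satisfying assignment over {a, w}.
Try a=False, w=True: the formula evaluates to True.
A satisfying assignment exists.

Satisfiable.


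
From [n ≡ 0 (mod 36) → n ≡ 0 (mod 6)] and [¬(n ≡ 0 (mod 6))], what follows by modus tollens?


Modus tollens: from (P → Q) and ¬Q, infer ¬P.
Q = 'n ≡ 0 (mod 6)' is denied; since P → Q, P must also fail.

Not (n ≡ 0 (mod 36)).


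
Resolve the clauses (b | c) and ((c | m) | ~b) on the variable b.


The clauses contain complementary literals b and ~b.
Resolution eliminates this pair and disjoins the remaining literals (merging duplicates).

(c | m)


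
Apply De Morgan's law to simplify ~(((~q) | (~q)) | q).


De Morgan: the negation of a disjunction is the conjunction of the negations.
Distribute ~ across |, flipping it to &, and negate each literal.

(q & q) & (~q)


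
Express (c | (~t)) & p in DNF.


Step 1: Distribute ∧ over ∨: (c ∨ (¬t)) ∧ p = (c ∧ p) ∨ ((¬t) ∧ p).

(c & p) | ((~t) & p)


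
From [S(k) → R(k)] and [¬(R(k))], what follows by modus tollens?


Modus tollens: from (P → Q) and ¬Q, infer ¬P.
Q = 'R(k)' is denied; since P → Q, P must also fail.

Not (S(k)).


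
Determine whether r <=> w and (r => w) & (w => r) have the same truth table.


Compare truth tables:
r | w | φ | ψ
-------------
False | False | True | True
True | False | False | False
False | True | False | False
True | True | True | True
The columns φ and ψ agree on every row.

Yes, they are logically equivalent.


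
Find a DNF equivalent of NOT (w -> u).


Step 1: Rewrite implication then negate: ¬(¬w ∨ u) = w ∧ ¬u.

w AND (NOT u)


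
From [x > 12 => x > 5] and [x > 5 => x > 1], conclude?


Hypothetical syllogism: from (P → Q) and (Q → R), infer (P → R).
Chain the two implications through the shared middle term 'x > 5'.

x > 12 => x > 1


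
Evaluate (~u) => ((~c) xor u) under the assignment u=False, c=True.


Substitute u=False, c=True:
~u = True
~c = False
(~c) xor u = False xor False = False
(~u) => ((~c) xor u) = True => False = False

False


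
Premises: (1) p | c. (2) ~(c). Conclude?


Disjunctive syllogism: from (P ∨ Q) and ¬P, infer Q.
One disjunct, 'c', is ruled out; the other must hold.

p


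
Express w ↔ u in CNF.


Step 1: Rewrite w ↔ u as (w → u) ∧ (u → w).
Step 2: Rewrite each implication as a disjunction.

((¬w) ∨ u) ∧ ((¬u) ∨ w)


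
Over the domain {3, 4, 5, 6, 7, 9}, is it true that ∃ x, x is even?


Evaluate the predicate on each element: 3:F, 4:T, 5:F, 6:T, 7:F, 9:F.
Witness x = 4 satisfies the predicate.

T


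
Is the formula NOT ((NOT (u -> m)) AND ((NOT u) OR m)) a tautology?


Build the truth table over {m, u}:
m | u | φ
---------
F | F | T
T | F | T
F | T | T
T | T | T
Every row evaluates to true.

Yes, it is a tautology.


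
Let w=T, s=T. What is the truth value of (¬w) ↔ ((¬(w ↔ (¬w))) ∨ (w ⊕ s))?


Substitute w=T, s=T:
¬w = F
¬w = F
w ↔ (¬w) = T ↔ F = F
¬(w ↔ (¬w)) = T
w ⊕ s = T ⊕ T = F
(¬(w ↔ (¬w))) ∨ (w ⊕ s) = T ∨ F = T
(¬w) ↔ ((¬(w ↔ (¬w))) ∨ (w ⊕ s)) = F ↔ T = F

F


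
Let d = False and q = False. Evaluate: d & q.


Conjunction is true only when both operands are true.
Substitute: d=False, q=False.
False & False evaluates to False.

False


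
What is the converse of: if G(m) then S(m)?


The converse of (P → Q) is (Q → P). It is not in general equivalent to the original.
Here P = 'G(m)' and Q = 'S(m)'.

If S(m), then G(m).


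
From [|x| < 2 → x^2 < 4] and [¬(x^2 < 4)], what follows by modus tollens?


Modus tollens: from (P → Q) and ¬Q, infer ¬P.
Q = 'x^2 < 4' is denied; since P → Q, P must also fail.

Not (|x| < 2).


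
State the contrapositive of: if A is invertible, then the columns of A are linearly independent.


The contrapositive of (P → Q) is (¬Q → ¬P); it is logically equivalent to the original.
Here P = 'A is invertible' and Q = 'the columns of A are linearly independent'.

If not (the columns of A are linearly independent), then not (A is invertible).


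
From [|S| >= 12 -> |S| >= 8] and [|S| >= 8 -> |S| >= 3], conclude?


Hypothetical syllogism: from (P → Q) and (Q → R), infer (P → R).
Chain the two implications through the shared middle term '|S| >= 8'.

|S| >= 12 -> |S| >= 3


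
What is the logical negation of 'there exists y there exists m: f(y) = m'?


Negation flips each quantifier (∀↔∃) and negates the inner predicate.
¬(there exists y there exists m: φ) = for all y for all m: ¬φ.

for all y for all m: NOT(f(y) = m)


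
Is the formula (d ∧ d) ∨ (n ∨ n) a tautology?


Build the truth table over {d, n}:
d | n | φ
---------
F | F | F
T | F | T
F | T | T
T | T | T
Counterexample at row 1: with d=F, n=F, the formula is F.

No, it is not a tautology.


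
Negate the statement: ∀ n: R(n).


¬(∀ x: φ) = ∃ x: ¬φ, and ¬(∃ x: φ) = ∀ x: ¬φ.
Apply to the universal statement.

∃ n: ¬(R(n))


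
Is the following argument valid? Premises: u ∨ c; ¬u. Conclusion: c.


This matches the form of disjunctive syllogism: the conclusion follows in every model of the premises.

Valid.


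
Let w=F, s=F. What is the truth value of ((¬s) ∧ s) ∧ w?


Substitute w=F, s=F:
¬s = T
(¬s) ∧ s = T ∧ F = F
((¬s) ∧ s) ∧ w = F ∧ F = F

F


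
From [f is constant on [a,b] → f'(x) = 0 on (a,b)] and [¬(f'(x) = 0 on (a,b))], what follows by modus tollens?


Modus tollens: from (P → Q) and ¬Q, infer ¬P.
Q = 'f'(x) = 0 on (a,b)' is denied; since P → Q, P must also fail.

Not (f is constant on [a,b]).


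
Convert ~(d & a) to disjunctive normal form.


Step 1: Apply De Morgan: ¬(d ∧ a) = ¬d ∨ ¬a.

(~d) | (~a)


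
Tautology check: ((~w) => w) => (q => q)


Build the truth table over {q, w}:
q | w | φ
---------
False | False | True
True | False | True
False | True | True
True | True | True
Every row evaluates to true.

Yes, it is a tautology.


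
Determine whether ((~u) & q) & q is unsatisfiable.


Truth table over {q, u}:
q | u | φ
---------
False | False | False
True | False | True
False | True | False
True | True | False
Satisfying assignment at row 2: q=True, u=False gives True.

No, it is not a contradiction.


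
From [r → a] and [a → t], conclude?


Hypothetical syllogism: from (P → Q) and (Q → R), infer (P → R).
Chain the two implications through the shared middle term 'a'.

r → t


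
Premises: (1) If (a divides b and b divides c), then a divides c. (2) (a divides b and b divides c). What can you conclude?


Modus ponens: from (P → Q) and P, infer Q.
P = '(a divides b and b divides c)' is asserted, and P → Q holds, so Q follows.

a divides c.


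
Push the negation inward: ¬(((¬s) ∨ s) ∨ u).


De Morgan: the negation of a disjunction is the conjunction of the negations.
Distribute ¬ across ∨, flipping it to ∧, and negate each literal.

(s ∧ (¬s)) ∧ (¬u)


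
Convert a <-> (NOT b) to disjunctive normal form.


Step 1: a ↔ (¬b) is true exactly when both agree: (a ∧ (¬b)) ∨ (¬a ∧ ¬(¬b)).
Step 2: Eliminate any double negations (¬¬X = X).

(a AND (NOT b)) OR ((NOT a) AND b)


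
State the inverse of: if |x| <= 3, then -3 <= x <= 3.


The inverse of (P → Q) is (¬P → ¬Q). It is equivalent to the converse, not to the original.
Here P = '|x| <= 3' and Q = '-3 <= x <= 3'.

If not (|x| <= 3), then not (-3 <= x <= 3).


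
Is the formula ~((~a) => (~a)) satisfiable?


Check all 2 assignments over {a}:
a | φ
-----
False | False
True | False
No assignment makes the formula true.

Unsatisfiable.


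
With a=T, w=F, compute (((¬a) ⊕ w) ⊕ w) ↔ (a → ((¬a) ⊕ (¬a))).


Substitute a=T, w=F:
¬a = F
(¬a) ⊕ w = F ⊕ F = F
((¬a) ⊕ w) ⊕ w = F ⊕ F = F
¬a = F
¬a = F
(¬a) ⊕ (¬a) = F ⊕ F = F
a → ((¬a) ⊕ (¬a)) = T → F = F
(((¬a) ⊕ w) ⊕ w) ↔ (a → ((¬a) ⊕ (¬a))) = F ↔ F = T

T


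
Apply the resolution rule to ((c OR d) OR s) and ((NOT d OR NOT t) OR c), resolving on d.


The clauses contain complementary literals d and NOTd.
Resolution eliminates this pair and disjoins the remaining literals (merging duplicates).

((c OR s) OR NOT t)


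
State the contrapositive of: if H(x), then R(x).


The contrapositive of (P → Q) is (¬Q → ¬P); it is logically equivalent to the original.
Here P = 'H(x)' and Q = 'R(x)'.

If not (R(x)), then not (H(x)).


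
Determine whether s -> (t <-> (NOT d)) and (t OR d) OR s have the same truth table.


Compare truth tables:
d | s | t | φ | ψ
-----------------
F | F | F | T | F
T | F | F | T | T
F | T | F | F | T
T | T | F | T | T
F | F | T | T | T
T | F | T | T | T
F | T | T | T | T
T | T | T | F | T
They differ at row 1 (d=F, s=F, t=F): φ=T but ψ=F.

No, they are not logically equivalent.


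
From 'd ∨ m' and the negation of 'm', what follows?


Disjunctive syllogism: from (P ∨ Q) and ¬P, infer Q.
One disjunct, 'm', is ruled out; the other must hold.

d


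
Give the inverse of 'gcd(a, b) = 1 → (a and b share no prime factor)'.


The inverse of (P → Q) is (¬P → ¬Q). It is equivalent to the converse, not to the original.
Here P = 'gcd(a, b) = 1' and Q = '(a and b share no prime factor)'.

If not (gcd(a, b) = 1), then not ((a and b share no prime factor)).


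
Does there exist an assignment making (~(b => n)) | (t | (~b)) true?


Search for a satisfying assignment over {b, n, t}.
Try b=False, n=False, t=False: the formula evaluates to True.
A satisfying assignment exists.

Satisfiable.


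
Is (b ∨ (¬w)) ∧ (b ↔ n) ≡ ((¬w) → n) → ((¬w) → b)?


Compare truth tables:
b | n | w | φ | ψ
-----------------
F | F | F | T | T
T | F | F | F | T
F | T | F | F | F
T | T | F | T | T
F | F | T | F | T
T | F | T | F | T
F | T | T | F | T
T | T | T | T | T
They differ at row 2 (b=T, n=F, w=F): φ=F but ψ=T.

No, they are not logically equivalent.


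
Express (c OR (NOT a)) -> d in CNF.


Step 1: Rewrite as ¬(c ∨ (¬a)) ∨ d = (¬c ∧ ¬(¬a)) ∨ d.
Step 2: Distribute ∨ over ∧.
Step 3: Eliminate any double negations (¬¬X = X).

((NOT c) OR d) AND (a OR d)


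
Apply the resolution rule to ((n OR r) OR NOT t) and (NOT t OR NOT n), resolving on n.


The clauses contain complementary literals n and NOTn.
Resolution eliminates this pair and disjoins the remaining literals (merging duplicates).

(NOT t OR r)


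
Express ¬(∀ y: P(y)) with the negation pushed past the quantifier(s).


¬(∀ x: φ) = ∃ x: ¬φ, and ¬(∃ x: φ) = ∀ x: ¬φ.
Apply to the universal statement.

∃ y: ¬(P(y))


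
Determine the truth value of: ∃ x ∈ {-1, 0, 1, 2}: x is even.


Evaluate the predicate on each element: -1:F, 0:T, 1:F, 2:T.
Witness x = 0 satisfies the predicate.

T


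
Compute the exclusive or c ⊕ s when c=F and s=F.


Exclusive or is true when exactly one operand is true.
Substitute: c=F, s=F.
F ⊕ F evaluates to F.

F


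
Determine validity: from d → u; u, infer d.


This is affirming the consequent (fallacy). There exist truth assignments where the premises are all true but the conclusion is false.

Invalid.


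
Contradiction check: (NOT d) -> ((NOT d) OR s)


Truth table over {d, s}:
d | s | φ
---------
F | F | T
T | F | T
F | T | T
T | T | T
Satisfying assignment at row 1: d=F, s=F gives T.

No, it is not a contradiction.


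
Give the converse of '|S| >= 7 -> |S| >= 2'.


The converse of (P → Q) is (Q → P). It is not in general equivalent to the original.
Here P = '|S| >= 7' and Q = '|S| >= 2'.

If |S| >= 2, then |S| >= 7.


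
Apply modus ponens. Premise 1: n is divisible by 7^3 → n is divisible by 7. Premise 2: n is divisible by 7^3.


Modus ponens: from (P → Q) and P, infer Q.
P = 'n is divisible by 7^3' is asserted, and P → Q holds, so Q follows.

n is divisible by 7.


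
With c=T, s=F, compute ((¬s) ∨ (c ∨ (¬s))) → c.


Substitute c=T, s=F:
¬s = T
¬s = T
c ∨ (¬s) = T ∨ T = T
(¬s) ∨ (c ∨ (¬s)) = T ∨ T = T
((¬s) ∨ (c ∨ (¬s))) → c = T → T = T

T


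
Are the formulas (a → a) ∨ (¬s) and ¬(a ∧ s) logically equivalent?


Compare truth tables:
a | s | φ | ψ
-------------
F | F | T | T
T | F | T | T
F | T | T | T
T | T | T | F
They differ at row 4 (a=T, s=T): φ=T but ψ=F.

No, they are not logically equivalent.


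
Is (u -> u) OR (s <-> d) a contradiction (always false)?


Truth table over {d, s, u}:
d | s | u | φ
-------------
F | F | F | T
T | F | F | T
F | T | F | T
T | T | F | T
F | F | T | T
T | F | T | T
F | T | T | T
T | T | T | T
Satisfying assignment at row 1: d=F, s=F, u=F gives T.

No, it is not a contradiction.


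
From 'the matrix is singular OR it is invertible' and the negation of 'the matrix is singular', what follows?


Disjunctive syllogism: from (P ∨ Q) and ¬P, infer Q.
One disjunct, 'the matrix is singular', is ruled out; the other must hold.

it is invertible


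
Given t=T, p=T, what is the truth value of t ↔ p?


Biconditional is true when both operands have the same truth value.
Substitute: t=T, p=T.
T ↔ T evaluates to T.

T


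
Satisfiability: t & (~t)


Check all 2 assignments over {t}:
t | φ
-----
False | False
True | False
No assignment makes the formula true.

Unsatisfiable.


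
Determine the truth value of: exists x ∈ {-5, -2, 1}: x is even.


Evaluate the predicate on each element: -5:False, -2:True, 1:False.
Witness x = -2 satisfies the predicate.

True


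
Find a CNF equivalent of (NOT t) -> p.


Step 1: Rewrite (¬t) → p as ¬(¬t) ∨ p.
Step 2: Eliminate any double negations (¬¬X = X).

t OR p


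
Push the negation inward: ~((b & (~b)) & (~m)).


De Morgan: the negation of a conjunction is the disjunction of the negations.
Distribute ~ across &, flipping it to |, and negate each literal.

((~b) | b) | m


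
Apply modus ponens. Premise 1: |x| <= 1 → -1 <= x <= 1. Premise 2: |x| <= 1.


Modus ponens: from (P → Q) and P, infer Q.
P = '|x| <= 1' is asserted, and P → Q holds, so Q follows.

-1 <= x <= 1.
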